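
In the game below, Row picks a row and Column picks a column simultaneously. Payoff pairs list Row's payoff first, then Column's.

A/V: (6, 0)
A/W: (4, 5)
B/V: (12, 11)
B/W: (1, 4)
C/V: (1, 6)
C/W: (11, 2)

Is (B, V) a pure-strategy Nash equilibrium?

Yes

Holding Column at V: Row gets 12 from B, versus 6 from A, 1 from C. No profitable deviation for Row.
Holding Row at B: Column gets 11 from V, versus 4 from W. No profitable deviation for Column either.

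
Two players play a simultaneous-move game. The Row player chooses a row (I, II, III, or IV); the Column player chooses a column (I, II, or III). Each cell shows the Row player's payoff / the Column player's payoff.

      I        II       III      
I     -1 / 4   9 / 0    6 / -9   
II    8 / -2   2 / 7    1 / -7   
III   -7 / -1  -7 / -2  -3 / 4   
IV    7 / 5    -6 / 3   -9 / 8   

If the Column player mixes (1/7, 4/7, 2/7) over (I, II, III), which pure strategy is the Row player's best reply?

I

The Row player's best reply maximizes expected payoff against the mix.
I: (1/7)·(-1) + (4/7)·9 + (2/7)·6 = 47/7
II: (1/7)·8 + (4/7)·2 + (2/7)·1 = 18/7
III: (1/7)·(-7) + (4/7)·(-7) + (2/7)·(-3) = -41/7
IV: (1/7)·7 + (4/7)·(-6) + (2/7)·(-9) = -5
Highest expected payoff is 47/7, from I.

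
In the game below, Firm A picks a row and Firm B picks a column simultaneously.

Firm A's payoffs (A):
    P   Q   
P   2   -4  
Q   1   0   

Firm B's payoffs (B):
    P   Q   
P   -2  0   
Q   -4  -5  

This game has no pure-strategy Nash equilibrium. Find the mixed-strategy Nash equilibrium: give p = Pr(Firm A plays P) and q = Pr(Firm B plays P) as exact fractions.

p = 1/3, q = 4/5

In a mixed NE each player is indifferent between their pure strategies, so the opponent's mix sets the indifference.
Firm B indifferent between P and Q: p·(-2) + (1−p)·(-4) = p·0 + (1−p)·(-5) ⟹ (-4) + 2p = (-5) + 5p ⟹ p = 1/3.
Firm A indifferent between P and Q: q·2 + (1−q)·(-4) = q·1 + (1−q)·0 ⟹ (-4) + 6q = 0 + 1q ⟹ q = 4/5.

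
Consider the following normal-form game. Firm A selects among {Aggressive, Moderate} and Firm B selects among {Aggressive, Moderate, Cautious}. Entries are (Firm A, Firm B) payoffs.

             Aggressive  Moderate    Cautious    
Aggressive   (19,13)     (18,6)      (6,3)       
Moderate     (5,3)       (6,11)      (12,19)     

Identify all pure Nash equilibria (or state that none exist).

Find each player's best response to every opponent strategy; NE are the intersections.
Firm A's best responses — vs Aggressive: Aggressive (payoff 19); vs Moderate: Aggressive (payoff 18); vs Cautious: Moderate (payoff 12).
Firm B's best responses — vs Aggressive: Aggressive (payoff 13); vs Moderate: Cautious (payoff 19).
Mutual best responses occur at (Aggressive, Aggressive) and (Moderate, Cautious); at each, neither player gains by switching.

(Aggressive, Aggressive) and (Moderate, Cautious)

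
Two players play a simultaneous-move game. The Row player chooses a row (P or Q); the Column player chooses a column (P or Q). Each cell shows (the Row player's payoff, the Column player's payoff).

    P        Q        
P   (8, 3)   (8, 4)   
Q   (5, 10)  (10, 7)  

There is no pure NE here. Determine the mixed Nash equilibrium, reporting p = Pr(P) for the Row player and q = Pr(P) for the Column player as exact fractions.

p = 3/4, q = 2/5

In a mixed NE each player is indifferent between their pure strategies, so the opponent's mix sets the indifference.
The Column player indifferent between P and Q: p·3 + (1−p)·10 = p·4 + (1−p)·7 ⟹ 10 + (-7)p = 7 + (-3)p ⟹ p = 3/4.
The Row player indifferent between P and Q: q·8 + (1−q)·8 = q·5 + (1−q)·10 ⟹ 8 + 0q = 10 + (-5)q ⟹ q = 2/5.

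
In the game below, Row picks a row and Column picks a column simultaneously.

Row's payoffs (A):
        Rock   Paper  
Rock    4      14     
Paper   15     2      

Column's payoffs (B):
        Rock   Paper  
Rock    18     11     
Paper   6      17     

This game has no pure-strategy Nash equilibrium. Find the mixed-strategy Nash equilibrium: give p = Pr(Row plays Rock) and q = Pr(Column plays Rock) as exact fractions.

p = 11/18, q = 12/23

Each player's mixing probability is pinned down by making the *other* player indifferent.
Column indifferent between Rock and Paper: p·18 + (1−p)·6 = p·11 + (1−p)·17 ⟹ 6 + 12p = 17 + (-6)p ⟹ p = 11/18.
Row indifferent between Rock and Paper: q·4 + (1−q)·14 = q·15 + (1−q)·2 ⟹ 14 + (-10)q = 2 + 13q ⟹ q = 12/23.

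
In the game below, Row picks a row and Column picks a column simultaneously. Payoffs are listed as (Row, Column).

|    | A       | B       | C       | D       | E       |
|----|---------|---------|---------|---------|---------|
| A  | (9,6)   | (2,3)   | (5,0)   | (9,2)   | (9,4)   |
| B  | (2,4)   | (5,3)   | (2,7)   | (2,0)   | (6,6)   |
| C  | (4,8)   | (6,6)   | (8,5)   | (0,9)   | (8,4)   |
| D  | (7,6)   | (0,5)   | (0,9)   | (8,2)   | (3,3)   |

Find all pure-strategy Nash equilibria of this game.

Check mutual best responses: a cell is a NE iff neither player can gain by unilaterally deviating.
Row's best responses — vs A: A (payoff 9); vs B: C (payoff 6); vs C: C (payoff 8); vs D: A (payoff 9); vs E: A (payoff 9).
Column's best responses — vs A: A (payoff 6); vs B: C (payoff 7); vs C: D (payoff 9); vs D: C (payoff 9).
The only mutual best response is (A, A); neither player gains by switching there.

(A, A)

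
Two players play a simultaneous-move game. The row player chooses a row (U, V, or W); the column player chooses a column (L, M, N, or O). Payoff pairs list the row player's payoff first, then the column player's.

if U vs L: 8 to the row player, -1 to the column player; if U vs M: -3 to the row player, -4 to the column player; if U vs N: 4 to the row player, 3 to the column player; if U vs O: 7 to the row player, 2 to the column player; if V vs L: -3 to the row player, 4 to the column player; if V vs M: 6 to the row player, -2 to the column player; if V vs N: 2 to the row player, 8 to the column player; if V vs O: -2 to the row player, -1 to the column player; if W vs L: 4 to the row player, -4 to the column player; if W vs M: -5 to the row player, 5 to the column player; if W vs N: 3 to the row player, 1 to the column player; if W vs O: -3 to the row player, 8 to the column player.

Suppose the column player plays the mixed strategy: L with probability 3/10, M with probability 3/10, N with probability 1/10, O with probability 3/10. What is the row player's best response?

The row player's best reply maximizes expected payoff against the mix.
U: (3/10)·8 + (3/10)·(-3) + (1/10)·4 + (3/10)·7 = 4
V: (3/10)·(-3) + (3/10)·6 + (1/10)·2 + (3/10)·(-2) = 1/2
W: (3/10)·4 + (3/10)·(-5) + (1/10)·3 + (3/10)·(-3) = -9/10
Highest expected payoff is 4, from U.

U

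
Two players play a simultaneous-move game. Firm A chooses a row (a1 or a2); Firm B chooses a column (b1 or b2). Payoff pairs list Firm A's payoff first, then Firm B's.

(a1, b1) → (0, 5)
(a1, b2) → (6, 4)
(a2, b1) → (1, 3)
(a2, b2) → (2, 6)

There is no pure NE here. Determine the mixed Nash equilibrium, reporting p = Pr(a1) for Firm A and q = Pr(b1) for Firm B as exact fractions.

In a mixed NE each player is indifferent between their pure strategies, so the opponent's mix sets the indifference.
Firm B indifferent between b1 and b2: p·5 + (1−p)·3 = p·4 + (1−p)·6 ⟹ 3 + 2p = 6 + (-2)p ⟹ p = 3/4.
Firm A indifferent between a1 and a2: q·0 + (1−q)·6 = q·1 + (1−q)·2 ⟹ 6 + (-6)q = 2 + (-1)q ⟹ q = 4/5.

p = 3/4, q = 4/5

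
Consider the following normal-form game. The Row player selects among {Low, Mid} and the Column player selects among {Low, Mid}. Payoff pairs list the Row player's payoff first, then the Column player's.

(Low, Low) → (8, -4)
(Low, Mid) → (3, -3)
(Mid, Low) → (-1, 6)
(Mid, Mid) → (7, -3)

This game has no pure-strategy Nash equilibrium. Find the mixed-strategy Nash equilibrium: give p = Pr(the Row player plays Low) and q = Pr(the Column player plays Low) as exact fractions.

In a mixed NE each player is indifferent between their pure strategies, so the opponent's mix sets the indifference.
The Column player indifferent between Low and Mid: p·(-4) + (1−p)·6 = p·(-3) + (1−p)·(-3) ⟹ 6 + (-10)p = (-3) + 0p ⟹ p = 9/10.
The Row player indifferent between Low and Mid: q·8 + (1−q)·3 = q·(-1) + (1−q)·7 ⟹ 3 + 5q = 7 + (-8)q ⟹ q = 4/13.

p = 9/10, q = 4/13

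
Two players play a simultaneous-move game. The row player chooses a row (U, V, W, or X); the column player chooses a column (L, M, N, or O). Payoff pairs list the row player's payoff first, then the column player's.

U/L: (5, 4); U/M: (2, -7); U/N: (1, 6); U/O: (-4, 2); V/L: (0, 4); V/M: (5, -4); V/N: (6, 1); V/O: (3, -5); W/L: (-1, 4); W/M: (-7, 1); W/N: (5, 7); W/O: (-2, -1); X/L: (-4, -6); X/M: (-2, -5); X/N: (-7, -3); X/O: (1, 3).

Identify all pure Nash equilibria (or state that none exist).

No pure-strategy Nash equilibrium

Find each player's best response to every opponent strategy; NE are the intersections.
The row player's best responses — vs L: U (payoff 5); vs M: V (payoff 5); vs N: V (payoff 6); vs O: V (payoff 3).
The column player's best responses — vs U: N (payoff 6); vs V: L (payoff 4); vs W: N (payoff 7); vs X: O (payoff 3).
No cell has both players best-responding. For instance, the row player's best reply to N is V, but against V the column player prefers L over N.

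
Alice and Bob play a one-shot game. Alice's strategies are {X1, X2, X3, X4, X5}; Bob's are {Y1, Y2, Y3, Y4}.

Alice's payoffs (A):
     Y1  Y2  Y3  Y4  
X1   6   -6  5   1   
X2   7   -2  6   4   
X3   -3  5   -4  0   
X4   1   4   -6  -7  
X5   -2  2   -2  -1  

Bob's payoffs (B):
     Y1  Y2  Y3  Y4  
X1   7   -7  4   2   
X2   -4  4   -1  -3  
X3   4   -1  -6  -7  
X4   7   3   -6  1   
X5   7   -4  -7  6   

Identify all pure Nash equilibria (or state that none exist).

There is no pure-strategy Nash equilibrium

Check mutual best responses: a cell is a NE iff neither player can gain by unilaterally deviating.
Alice's best responses — vs Y1: X2 (payoff 7); vs Y2: X3 (payoff 5); vs Y3: X2 (payoff 6); vs Y4: X2 (payoff 4).
Bob's best responses — vs X1: Y1 (payoff 7); vs X2: Y2 (payoff 4); vs X3: Y1 (payoff 4); vs X4: Y1 (payoff 7); vs X5: Y1 (payoff 7).
No cell has both players best-responding. For instance, Alice's best reply to Y2 is X3, but against X3 Bob prefers Y1 over Y2.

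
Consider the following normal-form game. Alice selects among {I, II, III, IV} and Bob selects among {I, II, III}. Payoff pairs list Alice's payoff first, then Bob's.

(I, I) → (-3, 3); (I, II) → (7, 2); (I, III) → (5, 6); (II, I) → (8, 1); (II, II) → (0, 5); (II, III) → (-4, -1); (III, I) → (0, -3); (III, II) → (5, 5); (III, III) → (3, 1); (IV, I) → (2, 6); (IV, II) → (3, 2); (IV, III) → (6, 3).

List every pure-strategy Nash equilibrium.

No pure-strategy Nash equilibrium

Check mutual best responses: a cell is a NE iff neither player can gain by unilaterally deviating.
Alice's best responses — vs I: II (payoff 8); vs II: I (payoff 7); vs III: IV (payoff 6).
Bob's best responses — vs I: III (payoff 6); vs II: II (payoff 5); vs III: II (payoff 5); vs IV: I (payoff 6).
No cell has both players best-responding. For instance, Alice's best reply to I is II, but against II Bob prefers II over I.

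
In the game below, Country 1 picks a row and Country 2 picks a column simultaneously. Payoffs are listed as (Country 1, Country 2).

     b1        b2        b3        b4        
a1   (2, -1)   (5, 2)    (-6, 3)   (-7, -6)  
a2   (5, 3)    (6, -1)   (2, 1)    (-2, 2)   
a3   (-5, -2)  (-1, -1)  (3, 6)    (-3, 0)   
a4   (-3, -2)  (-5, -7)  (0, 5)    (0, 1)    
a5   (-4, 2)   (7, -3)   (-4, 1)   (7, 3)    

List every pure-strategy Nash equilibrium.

Find each player's best response to every opponent strategy; NE are the intersections.
Country 1's best responses — vs b1: a2 (payoff 5); vs b2: a5 (payoff 7); vs b3: a3 (payoff 3); vs b4: a5 (payoff 7).
Country 2's best responses — vs a1: b3 (payoff 3); vs a2: b1 (payoff 3); vs a3: b3 (payoff 6); vs a4: b3 (payoff 5); vs a5: b4 (payoff 3).
Mutual best responses occur at (a2, b1), (a3, b3), and (a5, b4); at each, neither player gains by switching.

(a2, b1), (a3, b3), and (a5, b4)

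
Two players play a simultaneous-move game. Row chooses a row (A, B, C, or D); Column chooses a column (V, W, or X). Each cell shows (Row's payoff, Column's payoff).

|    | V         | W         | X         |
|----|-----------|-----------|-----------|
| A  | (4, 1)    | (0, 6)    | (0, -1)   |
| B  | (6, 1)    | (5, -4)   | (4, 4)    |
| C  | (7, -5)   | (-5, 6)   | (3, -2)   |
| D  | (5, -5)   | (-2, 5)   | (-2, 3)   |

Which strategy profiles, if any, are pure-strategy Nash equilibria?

(B, X)

Check mutual best responses: a cell is a NE iff neither player can gain by unilaterally deviating.
Row's best responses — vs V: C (payoff 7); vs W: B (payoff 5); vs X: B (payoff 4).
Column's best responses — vs A: W (payoff 6); vs B: X (payoff 4); vs C: W (payoff 6); vs D: W (payoff 5).
The only mutual best response is (B, X); neither player gains by switching there.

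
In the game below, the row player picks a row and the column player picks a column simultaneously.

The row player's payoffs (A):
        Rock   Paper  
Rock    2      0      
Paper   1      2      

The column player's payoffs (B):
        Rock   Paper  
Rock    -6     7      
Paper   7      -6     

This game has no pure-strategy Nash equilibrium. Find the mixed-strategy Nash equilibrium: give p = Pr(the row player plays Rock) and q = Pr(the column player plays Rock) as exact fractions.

Each player's mixing probability is pinned down by making the *other* player indifferent.
The column player indifferent between Rock and Paper: p·(-6) + (1−p)·7 = p·7 + (1−p)·(-6) ⟹ 7 + (-13)p = (-6) + 13p ⟹ p = 1/2.
The row player indifferent between Rock and Paper: q·2 + (1−q)·0 = q·1 + (1−q)·2 ⟹ 0 + 2q = 2 + (-1)q ⟹ q = 2/3.

p = 1/2, q = 2/3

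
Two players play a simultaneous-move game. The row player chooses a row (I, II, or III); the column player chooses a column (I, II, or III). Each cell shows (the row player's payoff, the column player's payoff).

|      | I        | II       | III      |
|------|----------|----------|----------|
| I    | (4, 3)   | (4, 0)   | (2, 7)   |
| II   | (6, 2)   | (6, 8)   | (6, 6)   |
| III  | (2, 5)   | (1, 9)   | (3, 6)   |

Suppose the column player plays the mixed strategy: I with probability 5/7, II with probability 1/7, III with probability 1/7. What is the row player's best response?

The row player's best reply maximizes expected payoff against the mix.
I: (5/7)·4 + (1/7)·4 + (1/7)·2 = 26/7
II: (5/7)·6 + (1/7)·6 + (1/7)·6 = 6
III: (5/7)·2 + (1/7)·1 + (1/7)·3 = 2
Highest expected payoff is 6, from II.

II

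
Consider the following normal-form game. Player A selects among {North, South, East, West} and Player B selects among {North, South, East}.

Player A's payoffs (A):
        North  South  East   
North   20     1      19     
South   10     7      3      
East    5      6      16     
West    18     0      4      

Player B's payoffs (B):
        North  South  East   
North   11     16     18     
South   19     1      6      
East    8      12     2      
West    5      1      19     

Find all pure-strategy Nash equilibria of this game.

(North, East)

Check mutual best responses: a cell is a NE iff neither player can gain by unilaterally deviating.
Player A's best responses — vs North: North (payoff 20); vs South: South (payoff 7); vs East: North (payoff 19).
Player B's best responses — vs North: East (payoff 18); vs South: North (payoff 19); vs East: South (payoff 12); vs West: East (payoff 19).
The only mutual best response is (North, East); neither player gains by switching there.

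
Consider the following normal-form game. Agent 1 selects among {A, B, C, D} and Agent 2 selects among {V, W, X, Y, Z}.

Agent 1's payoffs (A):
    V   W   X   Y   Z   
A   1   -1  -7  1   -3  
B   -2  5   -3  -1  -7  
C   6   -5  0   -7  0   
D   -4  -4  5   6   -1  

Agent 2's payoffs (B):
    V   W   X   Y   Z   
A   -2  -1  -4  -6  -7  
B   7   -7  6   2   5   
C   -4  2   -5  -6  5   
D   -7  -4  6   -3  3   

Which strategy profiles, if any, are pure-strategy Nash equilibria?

A profile is a Nash equilibrium when each player is best-responding to the other.
Agent 1's best responses — vs V: C (payoff 6); vs W: B (payoff 5); vs X: D (payoff 5); vs Y: D (payoff 6); vs Z: C (payoff 0).
Agent 2's best responses — vs A: W (payoff -1); vs B: V (payoff 7); vs C: Z (payoff 5); vs D: X (payoff 6).
Mutual best responses occur at (C, Z) and (D, X); at each, neither player gains by switching.

(C, Z) and (D, X)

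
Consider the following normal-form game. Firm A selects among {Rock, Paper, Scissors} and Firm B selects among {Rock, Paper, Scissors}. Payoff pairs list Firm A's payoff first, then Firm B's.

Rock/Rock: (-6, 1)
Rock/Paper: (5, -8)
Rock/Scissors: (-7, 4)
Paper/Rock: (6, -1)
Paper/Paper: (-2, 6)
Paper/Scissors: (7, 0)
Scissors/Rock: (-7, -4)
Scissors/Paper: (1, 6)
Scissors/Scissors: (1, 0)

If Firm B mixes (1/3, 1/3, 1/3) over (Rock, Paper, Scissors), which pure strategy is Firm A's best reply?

Paper

Compute Firm A's expected payoff from each pure strategy against the given mix.
Rock: (1/3)·(-6) + (1/3)·5 + (1/3)·(-7) = -8/3
Paper: (1/3)·6 + (1/3)·(-2) + (1/3)·7 = 11/3
Scissors: (1/3)·(-7) + (1/3)·1 + (1/3)·1 = -5/3
Highest expected payoff is 11/3, from Paper.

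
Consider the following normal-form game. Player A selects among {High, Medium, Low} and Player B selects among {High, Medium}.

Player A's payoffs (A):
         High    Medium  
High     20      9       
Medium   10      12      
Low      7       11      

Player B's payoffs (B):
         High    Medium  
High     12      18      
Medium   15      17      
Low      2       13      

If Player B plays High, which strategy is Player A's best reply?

High

With Player B fixed at High, Player A's payoffs are: High → 20, Medium → 10, Low → 7.
The maximum is 20, achieved by High.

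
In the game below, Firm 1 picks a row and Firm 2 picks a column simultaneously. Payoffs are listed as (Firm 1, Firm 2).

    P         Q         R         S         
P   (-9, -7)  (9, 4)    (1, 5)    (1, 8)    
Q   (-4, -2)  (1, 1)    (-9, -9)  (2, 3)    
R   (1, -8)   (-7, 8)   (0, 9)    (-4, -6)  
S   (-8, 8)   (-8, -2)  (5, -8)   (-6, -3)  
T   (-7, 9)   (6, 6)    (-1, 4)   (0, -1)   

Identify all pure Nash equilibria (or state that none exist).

(Q, S)

A profile is a Nash equilibrium when each player is best-responding to the other.
Firm 1's best responses — vs P: R (payoff 1); vs Q: P (payoff 9); vs R: S (payoff 5); vs S: Q (payoff 2).
Firm 2's best responses — vs P: S (payoff 8); vs Q: S (payoff 3); vs R: R (payoff 9); vs S: P (payoff 8); vs T: P (payoff 9).
The only mutual best response is (Q, S); neither player gains by switching there.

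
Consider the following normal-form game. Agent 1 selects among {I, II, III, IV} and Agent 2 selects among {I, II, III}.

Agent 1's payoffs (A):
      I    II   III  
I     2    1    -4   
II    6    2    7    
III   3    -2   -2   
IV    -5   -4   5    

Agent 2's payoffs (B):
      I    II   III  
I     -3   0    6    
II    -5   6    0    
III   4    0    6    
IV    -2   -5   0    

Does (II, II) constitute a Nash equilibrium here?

Yes

Holding Agent 2 at II: Agent 1 gets 2 from II, versus 1 from I, -2 from III, -4 from IV. No profitable deviation for Agent 1.
Holding Agent 1 at II: Agent 2 gets 6 from II, versus -5 from I, 0 from III. No profitable deviation for Agent 2 either.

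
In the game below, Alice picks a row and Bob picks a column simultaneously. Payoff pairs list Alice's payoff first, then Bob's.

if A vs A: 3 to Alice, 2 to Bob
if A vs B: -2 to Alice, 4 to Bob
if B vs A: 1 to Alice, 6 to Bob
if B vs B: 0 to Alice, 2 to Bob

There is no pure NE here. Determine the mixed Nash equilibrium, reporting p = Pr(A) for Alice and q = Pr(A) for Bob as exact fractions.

p = 2/3, q = 1/2

Each player's mixing probability is pinned down by making the *other* player indifferent.
Bob indifferent between A and B: p·2 + (1−p)·6 = p·4 + (1−p)·2 ⟹ 6 + (-4)p = 2 + 2p ⟹ p = 2/3.
Alice indifferent between A and B: q·3 + (1−q)·(-2) = q·1 + (1−q)·0 ⟹ (-2) + 5q = 0 + 1q ⟹ q = 1/2.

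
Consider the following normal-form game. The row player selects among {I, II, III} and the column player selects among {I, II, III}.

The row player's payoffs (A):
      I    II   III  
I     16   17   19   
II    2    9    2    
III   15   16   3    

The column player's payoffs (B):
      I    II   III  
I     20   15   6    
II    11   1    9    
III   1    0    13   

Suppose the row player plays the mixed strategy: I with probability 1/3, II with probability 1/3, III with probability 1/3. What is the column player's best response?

Compute the column player's expected payoff from each pure strategy against the given mix.
I: (1/3)·20 + (1/3)·11 + (1/3)·1 = 32/3
II: (1/3)·15 + (1/3)·1 + (1/3)·0 = 16/3
III: (1/3)·6 + (1/3)·9 + (1/3)·13 = 28/3
Highest expected payoff is 32/3, from I.

I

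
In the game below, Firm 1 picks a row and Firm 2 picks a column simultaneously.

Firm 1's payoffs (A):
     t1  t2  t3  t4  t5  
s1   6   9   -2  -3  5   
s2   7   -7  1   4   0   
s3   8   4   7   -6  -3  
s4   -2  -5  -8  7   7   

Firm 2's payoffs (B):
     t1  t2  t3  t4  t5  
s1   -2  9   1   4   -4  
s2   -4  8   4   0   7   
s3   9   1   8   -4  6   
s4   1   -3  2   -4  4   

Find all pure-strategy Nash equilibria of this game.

Check mutual best responses: a cell is a NE iff neither player can gain by unilaterally deviating.
Firm 1's best responses — vs t1: s3 (payoff 8); vs t2: s1 (payoff 9); vs t3: s3 (payoff 7); vs t4: s4 (payoff 7); vs t5: s4 (payoff 7).
Firm 2's best responses — vs s1: t2 (payoff 9); vs s2: t2 (payoff 8); vs s3: t1 (payoff 9); vs s4: t5 (payoff 4).
Mutual best responses occur at (s1, t2), (s3, t1), and (s4, t5); at each, neither player gains by switching.

(s1, t2), (s3, t1), and (s4, t5)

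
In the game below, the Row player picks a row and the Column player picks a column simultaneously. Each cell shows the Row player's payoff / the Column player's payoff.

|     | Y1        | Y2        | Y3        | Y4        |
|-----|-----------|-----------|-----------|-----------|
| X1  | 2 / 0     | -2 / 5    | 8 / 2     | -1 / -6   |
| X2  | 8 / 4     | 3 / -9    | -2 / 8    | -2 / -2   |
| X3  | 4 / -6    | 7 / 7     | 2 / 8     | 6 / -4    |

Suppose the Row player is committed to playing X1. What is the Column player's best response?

Y2

With the Row player fixed at X1, the Column player's payoffs are: Y1 → 0, Y2 → 5, Y3 → 2, Y4 → -6.
The maximum is 5, achieved by Y2.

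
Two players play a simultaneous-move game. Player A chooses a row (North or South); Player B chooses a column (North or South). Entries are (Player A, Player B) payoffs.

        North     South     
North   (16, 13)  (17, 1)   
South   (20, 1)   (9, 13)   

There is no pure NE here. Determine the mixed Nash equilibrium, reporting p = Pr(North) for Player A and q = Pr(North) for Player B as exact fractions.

p = 1/2, q = 2/3

In a mixed NE each player is indifferent between their pure strategies, so the opponent's mix sets the indifference.
Player B indifferent between North and South: p·13 + (1−p)·1 = p·1 + (1−p)·13 ⟹ 1 + 12p = 13 + (-12)p ⟹ p = 1/2.
Player A indifferent between North and South: q·16 + (1−q)·17 = q·20 + (1−q)·9 ⟹ 17 + (-1)q = 9 + 11q ⟹ q = 2/3.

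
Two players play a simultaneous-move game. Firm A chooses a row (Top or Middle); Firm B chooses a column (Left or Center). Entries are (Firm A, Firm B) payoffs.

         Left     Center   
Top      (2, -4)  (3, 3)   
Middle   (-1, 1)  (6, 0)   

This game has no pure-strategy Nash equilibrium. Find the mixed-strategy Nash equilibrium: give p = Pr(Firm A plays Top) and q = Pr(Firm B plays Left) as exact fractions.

p = 1/8, q = 1/2

Each player's mixing probability is pinned down by making the *other* player indifferent.
Firm B indifferent between Left and Center: p·(-4) + (1−p)·1 = p·3 + (1−p)·0 ⟹ 1 + (-5)p = 0 + 3p ⟹ p = 1/8.
Firm A indifferent between Top and Middle: q·2 + (1−q)·3 = q·(-1) + (1−q)·6 ⟹ 3 + (-1)q = 6 + (-7)q ⟹ q = 1/2.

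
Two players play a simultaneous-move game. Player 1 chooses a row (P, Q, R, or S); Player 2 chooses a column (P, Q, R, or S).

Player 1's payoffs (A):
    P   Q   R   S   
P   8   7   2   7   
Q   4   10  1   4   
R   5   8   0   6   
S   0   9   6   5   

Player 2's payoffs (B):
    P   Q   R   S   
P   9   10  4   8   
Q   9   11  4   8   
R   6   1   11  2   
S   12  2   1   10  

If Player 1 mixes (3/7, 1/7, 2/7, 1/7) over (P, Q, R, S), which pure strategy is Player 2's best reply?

P

Player 2's best reply maximizes expected payoff against the mix.
P: (3/7)·9 + (1/7)·9 + (2/7)·6 + (1/7)·12 = 60/7
Q: (3/7)·10 + (1/7)·11 + (2/7)·1 + (1/7)·2 = 45/7
R: (3/7)·4 + (1/7)·4 + (2/7)·11 + (1/7)·1 = 39/7
S: (3/7)·8 + (1/7)·8 + (2/7)·2 + (1/7)·10 = 46/7
Highest expected payoff is 60/7, from P.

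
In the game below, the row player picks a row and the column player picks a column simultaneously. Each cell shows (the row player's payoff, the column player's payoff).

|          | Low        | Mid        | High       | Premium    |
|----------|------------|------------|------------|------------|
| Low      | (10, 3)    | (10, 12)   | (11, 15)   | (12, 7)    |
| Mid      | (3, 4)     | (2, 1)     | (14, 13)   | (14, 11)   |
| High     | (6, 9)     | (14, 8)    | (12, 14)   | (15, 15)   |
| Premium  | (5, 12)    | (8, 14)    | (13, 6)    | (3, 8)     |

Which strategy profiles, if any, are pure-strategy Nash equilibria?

(Mid, High) and (High, Premium)

A profile is a Nash equilibrium when each player is best-responding to the other.
The row player's best responses — vs Low: Low (payoff 10); vs Mid: High (payoff 14); vs High: Mid (payoff 14); vs Premium: High (payoff 15).
The column player's best responses — vs Low: High (payoff 15); vs Mid: High (payoff 13); vs High: Premium (payoff 15); vs Premium: Mid (payoff 14).
Mutual best responses occur at (Mid, High) and (High, Premium); at each, neither player gains by switching.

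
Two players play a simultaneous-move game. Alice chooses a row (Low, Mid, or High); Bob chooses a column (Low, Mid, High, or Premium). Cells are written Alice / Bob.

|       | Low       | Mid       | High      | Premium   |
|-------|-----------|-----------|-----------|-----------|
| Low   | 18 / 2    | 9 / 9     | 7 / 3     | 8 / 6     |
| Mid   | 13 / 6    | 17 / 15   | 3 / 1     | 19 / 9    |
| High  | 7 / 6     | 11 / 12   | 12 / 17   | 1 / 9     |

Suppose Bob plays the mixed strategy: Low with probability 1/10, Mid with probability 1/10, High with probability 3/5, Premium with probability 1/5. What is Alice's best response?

Alice's best reply maximizes expected payoff against the mix.
Low: (1/10)·18 + (1/10)·9 + (3/5)·7 + (1/5)·8 = 17/2
Mid: (1/10)·13 + (1/10)·17 + (3/5)·3 + (1/5)·19 = 43/5
High: (1/10)·7 + (1/10)·11 + (3/5)·12 + (1/5)·1 = 46/5
Highest expected payoff is 46/5, from High.

High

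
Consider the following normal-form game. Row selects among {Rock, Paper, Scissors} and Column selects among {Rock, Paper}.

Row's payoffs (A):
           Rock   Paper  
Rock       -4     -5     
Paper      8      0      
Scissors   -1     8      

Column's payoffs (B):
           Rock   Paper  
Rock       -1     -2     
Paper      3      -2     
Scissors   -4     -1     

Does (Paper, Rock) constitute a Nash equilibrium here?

Holding Column at Rock: Row gets 8 from Paper, versus -4 from Rock, -1 from Scissors. No profitable deviation for Row.
Holding Row at Paper: Column gets 3 from Rock, versus -2 from Paper. No profitable deviation for Column either.

Yes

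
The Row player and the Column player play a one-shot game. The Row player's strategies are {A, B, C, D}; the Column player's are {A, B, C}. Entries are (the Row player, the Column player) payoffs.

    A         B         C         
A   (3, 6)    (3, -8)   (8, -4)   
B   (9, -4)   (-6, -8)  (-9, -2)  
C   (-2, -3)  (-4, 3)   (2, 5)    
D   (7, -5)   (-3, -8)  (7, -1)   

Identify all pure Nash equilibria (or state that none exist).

No pure-strategy Nash equilibrium

Check mutual best responses: a cell is a NE iff neither player can gain by unilaterally deviating.
The Row player's best responses — vs A: B (payoff 9); vs B: A (payoff 3); vs C: A (payoff 8).
The Column player's best responses — vs A: A (payoff 6); vs B: C (payoff -2); vs C: C (payoff 5); vs D: C (payoff -1).
No cell has both players best-responding. For instance, the Row player's best reply to A is B, but against B the Column player prefers C over A.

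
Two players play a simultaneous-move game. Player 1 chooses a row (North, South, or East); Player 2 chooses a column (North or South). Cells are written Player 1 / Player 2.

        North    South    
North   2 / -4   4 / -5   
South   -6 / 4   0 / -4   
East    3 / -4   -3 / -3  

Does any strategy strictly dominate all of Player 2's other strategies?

A strategy is strictly dominant if it gives Player 2 a strictly higher payoff than every other strategy, against every choice by the opponent.
North is not dominant: against East, South gives -3 > -4.
South is not dominant: against North, North gives -4 > -5.
No single strategy is best against every opponent action.

None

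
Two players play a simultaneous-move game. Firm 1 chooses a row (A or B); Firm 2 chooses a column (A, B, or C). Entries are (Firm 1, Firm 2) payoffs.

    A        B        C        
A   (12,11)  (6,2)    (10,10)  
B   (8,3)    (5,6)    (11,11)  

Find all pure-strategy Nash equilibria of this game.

Find each player's best response to every opponent strategy; NE are the intersections.
Firm 1's best responses — vs A: A (payoff 12); vs B: A (payoff 6); vs C: B (payoff 11).
Firm 2's best responses — vs A: A (payoff 11); vs B: C (payoff 11).
Mutual best responses occur at (A, A) and (B, C); at each, neither player gains by switching.

(A, A) and (B, C)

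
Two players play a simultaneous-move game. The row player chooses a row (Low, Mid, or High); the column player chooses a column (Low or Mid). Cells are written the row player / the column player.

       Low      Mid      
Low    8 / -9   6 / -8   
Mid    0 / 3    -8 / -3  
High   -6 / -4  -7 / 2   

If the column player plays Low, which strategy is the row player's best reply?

With the column player fixed at Low, the row player's payoffs are: Low → 8, Mid → 0, High → -6.
The maximum is 8, achieved by Low.

Low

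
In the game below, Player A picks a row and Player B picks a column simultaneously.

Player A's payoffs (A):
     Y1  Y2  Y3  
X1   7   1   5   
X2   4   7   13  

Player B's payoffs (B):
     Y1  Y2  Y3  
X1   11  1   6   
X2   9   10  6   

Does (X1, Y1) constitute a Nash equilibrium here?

Yes

Holding Player B at Y1: Player A gets 7 from X1, versus 4 from X2. No profitable deviation for Player A.
Holding Player A at X1: Player B gets 11 from Y1, versus 1 from Y2, 6 from Y3. No profitable deviation for Player B either.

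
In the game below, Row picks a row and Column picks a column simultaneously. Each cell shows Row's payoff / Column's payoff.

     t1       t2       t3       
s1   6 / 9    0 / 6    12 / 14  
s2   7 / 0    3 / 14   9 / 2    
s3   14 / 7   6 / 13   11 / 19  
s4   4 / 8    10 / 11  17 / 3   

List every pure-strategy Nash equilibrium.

(s4, t2)

A profile is a Nash equilibrium when each player is best-responding to the other.
Row's best responses — vs t1: s3 (payoff 14); vs t2: s4 (payoff 10); vs t3: s4 (payoff 17).
Column's best responses — vs s1: t3 (payoff 14); vs s2: t2 (payoff 14); vs s3: t3 (payoff 19); vs s4: t2 (payoff 11).
The only mutual best response is (s4, t2); neither player gains by switching there.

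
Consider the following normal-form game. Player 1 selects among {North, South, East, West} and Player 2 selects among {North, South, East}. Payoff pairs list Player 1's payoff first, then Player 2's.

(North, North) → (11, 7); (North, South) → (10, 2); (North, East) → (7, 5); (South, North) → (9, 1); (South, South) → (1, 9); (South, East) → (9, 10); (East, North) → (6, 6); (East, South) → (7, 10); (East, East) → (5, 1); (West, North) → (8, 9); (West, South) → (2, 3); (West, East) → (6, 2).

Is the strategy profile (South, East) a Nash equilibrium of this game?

Yes

Holding Player 2 at East: Player 1 gets 9 from South, versus 7 from North, 5 from East, 6 from West. No profitable deviation for Player 1.
Holding Player 1 at South: Player 2 gets 10 from East, versus 1 from North, 9 from South. No profitable deviation for Player 2 either.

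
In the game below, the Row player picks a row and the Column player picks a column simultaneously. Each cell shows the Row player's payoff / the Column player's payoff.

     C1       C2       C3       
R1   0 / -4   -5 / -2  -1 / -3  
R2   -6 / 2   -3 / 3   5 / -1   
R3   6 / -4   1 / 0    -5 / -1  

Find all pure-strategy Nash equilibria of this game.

A profile is a Nash equilibrium when each player is best-responding to the other.
The Row player's best responses — vs C1: R3 (payoff 6); vs C2: R3 (payoff 1); vs C3: R2 (payoff 5).
The Column player's best responses — vs R1: C2 (payoff -2); vs R2: C2 (payoff 3); vs R3: C2 (payoff 0).
The only mutual best response is (R3, C2); neither player gains by switching there.

(R3, C2)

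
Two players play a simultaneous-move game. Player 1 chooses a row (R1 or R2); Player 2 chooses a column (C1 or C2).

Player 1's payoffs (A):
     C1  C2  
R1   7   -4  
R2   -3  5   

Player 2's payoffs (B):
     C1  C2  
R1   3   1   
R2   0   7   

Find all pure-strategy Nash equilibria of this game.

(R1, C1) and (R2, C2)

Check mutual best responses: a cell is a NE iff neither player can gain by unilaterally deviating.
Player 1's best responses — vs C1: R1 (payoff 7); vs C2: R2 (payoff 5).
Player 2's best responses — vs R1: C1 (payoff 3); vs R2: C2 (payoff 7).
Mutual best responses occur at (R1, C1) and (R2, C2); at each, neither player gains by switching.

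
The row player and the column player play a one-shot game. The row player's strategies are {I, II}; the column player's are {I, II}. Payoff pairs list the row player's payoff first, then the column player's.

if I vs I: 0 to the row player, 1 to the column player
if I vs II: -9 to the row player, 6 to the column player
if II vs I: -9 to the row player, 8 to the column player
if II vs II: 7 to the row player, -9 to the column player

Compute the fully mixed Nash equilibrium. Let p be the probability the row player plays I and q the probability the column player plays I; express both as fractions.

In a mixed NE each player is indifferent between their pure strategies, so the opponent's mix sets the indifference.
The column player indifferent between I and II: p·1 + (1−p)·8 = p·6 + (1−p)·(-9) ⟹ 8 + (-7)p = (-9) + 15p ⟹ p = 17/22.
The row player indifferent between I and II: q·0 + (1−q)·(-9) = q·(-9) + (1−q)·7 ⟹ (-9) + 9q = 7 + (-16)q ⟹ q = 16/25.

p = 17/22, q = 16/25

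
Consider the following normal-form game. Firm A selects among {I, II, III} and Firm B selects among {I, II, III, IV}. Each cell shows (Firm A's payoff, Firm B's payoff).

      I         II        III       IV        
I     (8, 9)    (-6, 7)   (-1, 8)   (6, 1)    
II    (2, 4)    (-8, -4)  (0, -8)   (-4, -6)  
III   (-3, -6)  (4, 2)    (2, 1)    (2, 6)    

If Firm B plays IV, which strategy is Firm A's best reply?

With Firm B fixed at IV, Firm A's payoffs are: I → 6, II → -4, III → 2.
The maximum is 6, achieved by I.

I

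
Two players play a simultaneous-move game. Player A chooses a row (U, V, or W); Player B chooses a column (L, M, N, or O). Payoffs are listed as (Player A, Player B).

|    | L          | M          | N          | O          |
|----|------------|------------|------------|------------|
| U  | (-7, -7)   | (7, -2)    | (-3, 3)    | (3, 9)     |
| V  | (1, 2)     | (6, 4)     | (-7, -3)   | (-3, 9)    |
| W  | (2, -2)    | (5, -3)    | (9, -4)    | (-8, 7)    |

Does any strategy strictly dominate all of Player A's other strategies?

A strategy is strictly dominant if it gives Player A a strictly higher payoff than every other strategy, against every choice by the opponent.
U is not dominant: against L, V gives 1 > -7.
V is not dominant: against L, W gives 2 > 1.
W is not dominant: against M, U gives 7 > 5.
No single strategy is best against every opponent action.

None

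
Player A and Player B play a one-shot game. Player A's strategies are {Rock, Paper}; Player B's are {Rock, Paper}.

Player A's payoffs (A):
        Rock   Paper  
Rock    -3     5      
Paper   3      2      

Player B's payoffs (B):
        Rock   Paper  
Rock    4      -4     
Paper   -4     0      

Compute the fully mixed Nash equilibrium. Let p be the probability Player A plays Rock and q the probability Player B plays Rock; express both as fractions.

Each player's mixing probability is pinned down by making the *other* player indifferent.
Player B indifferent between Rock and Paper: p·4 + (1−p)·(-4) = p·(-4) + (1−p)·0 ⟹ (-4) + 8p = 0 + (-4)p ⟹ p = 1/3.
Player A indifferent between Rock and Paper: q·(-3) + (1−q)·5 = q·3 + (1−q)·2 ⟹ 5 + (-8)q = 2 + 1q ⟹ q = 1/3.

p = 1/3, q = 1/3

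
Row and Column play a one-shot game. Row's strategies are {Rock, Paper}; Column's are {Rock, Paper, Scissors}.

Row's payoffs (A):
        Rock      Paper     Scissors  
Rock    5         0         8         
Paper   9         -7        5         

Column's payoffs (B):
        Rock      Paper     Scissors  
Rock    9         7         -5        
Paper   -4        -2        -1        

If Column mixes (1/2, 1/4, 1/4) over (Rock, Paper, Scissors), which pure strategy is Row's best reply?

Row's best reply maximizes expected payoff against the mix.
Rock: (1/2)·5 + (1/4)·0 + (1/4)·8 = 9/2
Paper: (1/2)·9 + (1/4)·(-7) + (1/4)·5 = 4
Highest expected payoff is 9/2, from Rock.

Rock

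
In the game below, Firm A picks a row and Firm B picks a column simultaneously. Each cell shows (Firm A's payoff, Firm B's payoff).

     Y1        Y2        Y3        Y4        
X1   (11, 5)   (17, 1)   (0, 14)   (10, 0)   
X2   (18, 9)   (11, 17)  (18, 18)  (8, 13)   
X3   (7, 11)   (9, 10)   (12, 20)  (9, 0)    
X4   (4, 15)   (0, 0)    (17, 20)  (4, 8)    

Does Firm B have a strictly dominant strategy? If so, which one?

Y3

A strategy is strictly dominant if it gives Firm B a strictly higher payoff than every other strategy, against every choice by the opponent.
Y3 strictly dominates: vs X1: 14 > each of {5, 1, 0}; vs X2: 18 > each of {9, 17, 13}; vs X3: 20 > each of {11, 10, 0}; vs X4: 20 > each of {15, 0, 8}.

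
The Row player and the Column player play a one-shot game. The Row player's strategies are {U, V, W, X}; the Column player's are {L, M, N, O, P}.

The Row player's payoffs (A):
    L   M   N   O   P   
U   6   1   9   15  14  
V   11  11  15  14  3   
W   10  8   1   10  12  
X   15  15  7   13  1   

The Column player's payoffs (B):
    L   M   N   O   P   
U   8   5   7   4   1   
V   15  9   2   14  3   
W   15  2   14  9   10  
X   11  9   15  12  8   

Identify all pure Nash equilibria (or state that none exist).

A profile is a Nash equilibrium when each player is best-responding to the other.
The Row player's best responses — vs L: X (payoff 15); vs M: X (payoff 15); vs N: V (payoff 15); vs O: U (payoff 15); vs P: U (payoff 14).
The Column player's best responses — vs U: L (payoff 8); vs V: L (payoff 15); vs W: L (payoff 15); vs X: N (payoff 15).
No cell has both players best-responding. For instance, the Row player's best reply to M is X, but against X the Column player prefers N over M.

There is no pure-strategy Nash equilibrium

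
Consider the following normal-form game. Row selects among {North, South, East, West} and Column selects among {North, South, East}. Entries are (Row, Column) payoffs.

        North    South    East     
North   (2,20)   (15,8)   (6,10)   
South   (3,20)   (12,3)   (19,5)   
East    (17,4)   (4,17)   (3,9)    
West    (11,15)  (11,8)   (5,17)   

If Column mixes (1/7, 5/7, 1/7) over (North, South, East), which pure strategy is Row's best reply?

Compute Row's expected payoff from each pure strategy against the given mix.
North: (1/7)·2 + (5/7)·15 + (1/7)·6 = 83/7
South: (1/7)·3 + (5/7)·12 + (1/7)·19 = 82/7
East: (1/7)·17 + (5/7)·4 + (1/7)·3 = 40/7
West: (1/7)·11 + (5/7)·11 + (1/7)·5 = 71/7
Highest expected payoff is 83/7, from North.

North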